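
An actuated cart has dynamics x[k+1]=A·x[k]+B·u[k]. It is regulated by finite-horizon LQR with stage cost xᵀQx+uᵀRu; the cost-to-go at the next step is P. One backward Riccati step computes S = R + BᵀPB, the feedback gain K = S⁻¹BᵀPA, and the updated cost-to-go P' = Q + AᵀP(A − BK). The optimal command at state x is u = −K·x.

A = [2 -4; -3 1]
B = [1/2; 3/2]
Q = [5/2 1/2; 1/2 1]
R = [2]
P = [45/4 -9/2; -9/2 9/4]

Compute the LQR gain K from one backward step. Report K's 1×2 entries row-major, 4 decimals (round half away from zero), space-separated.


BᵀP = [-1.1250 1.1250]
S = R + BᵀPB = [2] + [1.1250] = [3.1250]
BᵀPA = [-5.6250 5.6250]
K = S⁻¹·BᵀPA = [-1.8000 1.8000]
A−BK = [2.9000 -4.9000; -0.3000 -1.7000]
AᵀP(A−BK) = [109.1250 -149.6250; -149.6250 208.1250]
P' = Q + AᵀP(A−BK) = [111.6250 -149.1250; -149.1250 209.1250]
tr(P') = 320.7500

-1.8000 1.8000


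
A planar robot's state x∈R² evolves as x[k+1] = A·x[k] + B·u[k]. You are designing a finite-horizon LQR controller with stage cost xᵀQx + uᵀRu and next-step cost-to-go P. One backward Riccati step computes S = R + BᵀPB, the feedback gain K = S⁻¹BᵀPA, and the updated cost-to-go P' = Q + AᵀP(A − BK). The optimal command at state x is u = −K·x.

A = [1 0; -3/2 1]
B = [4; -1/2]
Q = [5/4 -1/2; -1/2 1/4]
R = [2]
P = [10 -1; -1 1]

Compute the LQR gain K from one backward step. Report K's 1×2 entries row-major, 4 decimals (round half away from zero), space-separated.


0.2842 -0.0271

BᵀP = [40.5000 -4.5000]
S = R + BᵀPB = [2] + [164.2500] = [166.2500]
BᵀPA = [47.2500 -4.5000]
K = S⁻¹·BᵀPA = [0.2842 -0.0271]
A−BK = [-0.1368 0.1083; -1.3579 0.9865]
AᵀP(A−BK) = [1.8211 -1.2211; -1.2211 0.8782]
P' = Q + AᵀP(A−BK) = [3.0711 -1.7211; -1.7211 1.1282]
tr(P') = 4.1992


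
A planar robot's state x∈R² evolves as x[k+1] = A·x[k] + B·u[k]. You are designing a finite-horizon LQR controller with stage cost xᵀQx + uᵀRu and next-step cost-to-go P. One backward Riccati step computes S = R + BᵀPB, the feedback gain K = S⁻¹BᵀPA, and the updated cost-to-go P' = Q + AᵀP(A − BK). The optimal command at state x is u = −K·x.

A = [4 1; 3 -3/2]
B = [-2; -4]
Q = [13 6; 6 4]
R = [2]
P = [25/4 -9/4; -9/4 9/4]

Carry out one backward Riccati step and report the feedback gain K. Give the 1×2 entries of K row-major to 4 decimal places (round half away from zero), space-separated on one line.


BᵀP = [-3.5000 -4.5000]
S = R + BᵀPB = [2] + [25.0000] = [27.0000]
BᵀPA = [-27.5000 3.2500]
K = S⁻¹·BᵀPA = [-1.0185 0.1204]
A−BK = [1.9630 1.2407; -1.0741 -1.0185]
AᵀP(A−BK) = [38.2407 24.9352; 24.9352 17.6713]
P' = Q + AᵀP(A−BK) = [51.2407 30.9352; 30.9352 21.6713]
tr(P') = 72.9120

-1.0185 0.1204


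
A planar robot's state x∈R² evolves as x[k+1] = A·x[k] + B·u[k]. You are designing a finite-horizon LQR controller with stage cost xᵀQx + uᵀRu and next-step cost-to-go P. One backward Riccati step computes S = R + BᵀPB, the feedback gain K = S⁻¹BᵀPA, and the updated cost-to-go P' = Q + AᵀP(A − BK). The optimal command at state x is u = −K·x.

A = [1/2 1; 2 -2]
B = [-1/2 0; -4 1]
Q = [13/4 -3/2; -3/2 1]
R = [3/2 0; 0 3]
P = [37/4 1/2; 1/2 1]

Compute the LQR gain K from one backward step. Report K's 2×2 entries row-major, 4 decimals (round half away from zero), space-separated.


-0.5447 0.0163 -0.0163 -0.3577

BᵀP = [-6.6250 -4.2500; 0.5000 1.0000]
S = R + BᵀPB = [3/2 0; 0 3] + [20.3125 -4.2500; -4.2500 1.0000] = [21.8125 -4.2500; -4.2500 4.0000]
BᵀPA = [-11.8125 1.8750; 2.2500 -1.5000]
K = S⁻¹·BᵀPA = [-0.5447 0.0163; -0.0163 -0.3577]
A−BK = [0.2276 1.0081; -0.1626 -1.5772]
AᵀP(A−BK) = [0.9146 2.1220; 2.1220 10.6829]
P' = Q + AᵀP(A−BK) = [4.1646 0.6220; 0.6220 11.6829]
tr(P') = 15.8476


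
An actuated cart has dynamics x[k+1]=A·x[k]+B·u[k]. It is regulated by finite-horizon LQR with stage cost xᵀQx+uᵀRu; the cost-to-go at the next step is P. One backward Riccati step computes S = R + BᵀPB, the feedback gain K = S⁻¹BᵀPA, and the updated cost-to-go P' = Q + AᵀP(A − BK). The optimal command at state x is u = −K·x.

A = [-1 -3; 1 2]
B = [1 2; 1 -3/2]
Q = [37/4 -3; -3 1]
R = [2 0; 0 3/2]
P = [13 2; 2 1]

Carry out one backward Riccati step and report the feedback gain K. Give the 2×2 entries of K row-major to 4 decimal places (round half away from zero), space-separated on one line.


BᵀP = [15.0000 3.0000; 23.0000 2.5000]
S = R + BᵀPB = [2 0; 0 3/2] + [18.0000 25.5000; 25.5000 42.2500] = [20.0000 25.5000; 25.5000 43.7500]
BᵀPA = [-12.0000 -39.0000; -20.5000 -64.0000]
K = S⁻¹·BᵀPA = [-0.0100 -0.3304; -0.4627 -1.2703]
A−BK = [-0.0645 -0.1290; 0.3159 0.4249]
AᵀP(A−BK) = [0.3938 0.9944; 0.9944 2.8165]
P' = Q + AᵀP(A−BK) = [9.6438 -2.0056; -2.0056 3.8165]
tr(P') = 13.4602

-0.0100 -0.3304 -0.4627 -1.2703


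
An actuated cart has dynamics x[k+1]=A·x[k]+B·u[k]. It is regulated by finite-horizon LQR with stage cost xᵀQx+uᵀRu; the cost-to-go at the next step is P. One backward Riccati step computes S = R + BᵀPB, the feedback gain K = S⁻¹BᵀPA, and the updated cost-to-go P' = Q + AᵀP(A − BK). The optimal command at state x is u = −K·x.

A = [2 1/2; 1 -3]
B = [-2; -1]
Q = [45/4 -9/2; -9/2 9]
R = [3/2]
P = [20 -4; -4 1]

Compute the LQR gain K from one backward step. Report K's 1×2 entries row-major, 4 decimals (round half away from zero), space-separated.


BᵀP = [-36.0000 7.0000]
S = R + BᵀPB = [3/2] + [65.0000] = [66.5000]
BᵀPA = [-65.0000 -39.0000]
K = S⁻¹·BᵀPA = [-0.9774 -0.5865]
A−BK = [0.0451 -0.6729; 0.0226 -3.5865]
AᵀP(A−BK) = [1.4662 0.8797; 0.8797 3.1278]
P' = Q + AᵀP(A−BK) = [12.7162 -3.6203; -3.6203 12.1278]
tr(P') = 24.8440

-0.9774 -0.5865


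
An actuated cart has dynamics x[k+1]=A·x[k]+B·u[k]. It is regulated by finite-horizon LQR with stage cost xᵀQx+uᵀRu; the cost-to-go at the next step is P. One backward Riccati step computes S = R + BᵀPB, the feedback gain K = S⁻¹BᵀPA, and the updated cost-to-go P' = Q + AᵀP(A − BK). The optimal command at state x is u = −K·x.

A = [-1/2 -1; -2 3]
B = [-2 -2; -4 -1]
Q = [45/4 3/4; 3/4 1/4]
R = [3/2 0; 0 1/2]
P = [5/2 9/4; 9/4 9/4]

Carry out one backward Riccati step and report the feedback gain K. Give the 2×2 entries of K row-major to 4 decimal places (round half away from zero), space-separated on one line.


BᵀP = [-14.0000 -13.5000; -7.2500 -6.7500]
S = R + BᵀPB = [3/2 0; 0 1/2] + [82.0000 41.5000; 41.5000 21.2500] = [83.5000 41.5000; 41.5000 21.7500]
BᵀPA = [34.0000 -26.5000; 17.1250 -13.0000]
K = S⁻¹·BᵀPA = [0.3069 -0.3928; 0.2017 0.1518]
A−BK = [0.5173 -1.4820; -0.5706 1.5806]
AᵀP(A−BK) = [0.2349 -0.3690; -0.3690 0.8139]
P' = Q + AᵀP(A−BK) = [11.4849 0.3810; 0.3810 1.0639]
tr(P') = 12.5489

0.3069 -0.3928 0.2017 0.1518


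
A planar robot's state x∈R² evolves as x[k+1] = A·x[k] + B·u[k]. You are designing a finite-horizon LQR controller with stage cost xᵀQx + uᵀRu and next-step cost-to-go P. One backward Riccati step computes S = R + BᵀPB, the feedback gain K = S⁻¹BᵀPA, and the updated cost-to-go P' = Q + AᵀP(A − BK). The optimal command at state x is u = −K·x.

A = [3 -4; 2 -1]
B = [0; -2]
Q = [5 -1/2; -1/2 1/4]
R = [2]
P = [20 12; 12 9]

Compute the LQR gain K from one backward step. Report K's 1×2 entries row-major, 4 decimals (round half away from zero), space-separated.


BᵀP = [-24.0000 -18.0000]
S = R + BᵀPB = [2] + [36.0000] = [38.0000]
BᵀPA = [-108.0000 114.0000]
K = S⁻¹·BᵀPA = [-2.8421 3.0000]
A−BK = [3.0000 -4.0000; -3.6842 5.0000]
AᵀP(A−BK) = [53.0526 -66.0000; -66.0000 83.0000]
P' = Q + AᵀP(A−BK) = [58.0526 -66.5000; -66.5000 83.2500]
tr(P') = 141.3026

-2.8421 3.0000


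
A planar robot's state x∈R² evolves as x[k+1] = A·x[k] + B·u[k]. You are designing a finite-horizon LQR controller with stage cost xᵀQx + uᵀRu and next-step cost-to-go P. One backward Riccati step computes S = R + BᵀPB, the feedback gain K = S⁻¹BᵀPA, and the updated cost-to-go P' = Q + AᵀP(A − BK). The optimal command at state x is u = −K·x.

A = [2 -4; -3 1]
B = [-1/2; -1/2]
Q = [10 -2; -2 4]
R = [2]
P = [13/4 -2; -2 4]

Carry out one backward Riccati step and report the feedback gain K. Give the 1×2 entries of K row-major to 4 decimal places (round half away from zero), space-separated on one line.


0.6222 0.5333

BᵀP = [-0.6250 -1.0000]
S = R + BᵀPB = [2] + [0.8125] = [2.8125]
BᵀPA = [1.7500 1.5000]
K = S⁻¹·BᵀPA = [0.6222 0.5333]
A−BK = [2.3111 -3.7333; -2.6889 1.2667]
AᵀP(A−BK) = [71.9111 -66.9333; -66.9333 71.2000]
P' = Q + AᵀP(A−BK) = [81.9111 -68.9333; -68.9333 75.2000]
tr(P') = 157.1111


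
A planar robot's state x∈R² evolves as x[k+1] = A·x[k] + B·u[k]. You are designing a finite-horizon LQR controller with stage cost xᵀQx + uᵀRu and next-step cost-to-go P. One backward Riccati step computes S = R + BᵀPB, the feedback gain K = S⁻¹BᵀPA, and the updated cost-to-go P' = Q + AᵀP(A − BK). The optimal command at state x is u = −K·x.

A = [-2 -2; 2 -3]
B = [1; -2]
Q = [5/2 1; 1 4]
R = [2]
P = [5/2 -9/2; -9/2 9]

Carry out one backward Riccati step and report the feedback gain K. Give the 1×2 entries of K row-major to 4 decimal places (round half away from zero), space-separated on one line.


BᵀP = [11.5000 -22.5000]
S = R + BᵀPB = [2] + [56.5000] = [58.5000]
BᵀPA = [-68.0000 44.5000]
K = S⁻¹·BᵀPA = [-1.1624 0.7607]
A−BK = [-0.8376 -2.7607; -0.3248 -1.4786]
AᵀP(A−BK) = [2.9573 -1.2735; -1.2735 3.1496]
P' = Q + AᵀP(A−BK) = [5.4573 -0.2735; -0.2735 7.1496]
tr(P') = 12.6068

-1.1624 0.7607


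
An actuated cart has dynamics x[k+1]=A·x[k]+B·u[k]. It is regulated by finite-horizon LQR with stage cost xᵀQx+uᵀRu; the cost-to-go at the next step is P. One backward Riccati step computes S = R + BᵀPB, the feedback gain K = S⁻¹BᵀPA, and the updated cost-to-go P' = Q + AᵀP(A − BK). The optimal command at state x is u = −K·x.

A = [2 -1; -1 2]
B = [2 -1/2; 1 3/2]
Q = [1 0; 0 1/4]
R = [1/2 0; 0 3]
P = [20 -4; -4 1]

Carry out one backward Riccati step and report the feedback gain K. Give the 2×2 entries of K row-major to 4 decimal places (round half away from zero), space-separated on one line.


BᵀP = [36.0000 -7.0000; -16.0000 3.5000]
S = R + BᵀPB = [1/2 0; 0 3] + [65.0000 -28.5000; -28.5000 13.2500] = [65.5000 -28.5000; -28.5000 16.2500]
BᵀPA = [79.0000 -50.0000; -35.5000 23.0000]
K = S⁻¹·BᵀPA = [1.0788 -0.6227; -0.2925 0.3233]
A−BK = [-0.3039 0.4070; -1.6401 2.1378]
AᵀP(A−BK) = [1.3882 -1.3307; -1.3307 1.4298]
P' = Q + AᵀP(A−BK) = [2.3882 -1.3307; -1.3307 1.6798]
tr(P') = 4.0680

1.0788 -0.6227 -0.2925 0.3233


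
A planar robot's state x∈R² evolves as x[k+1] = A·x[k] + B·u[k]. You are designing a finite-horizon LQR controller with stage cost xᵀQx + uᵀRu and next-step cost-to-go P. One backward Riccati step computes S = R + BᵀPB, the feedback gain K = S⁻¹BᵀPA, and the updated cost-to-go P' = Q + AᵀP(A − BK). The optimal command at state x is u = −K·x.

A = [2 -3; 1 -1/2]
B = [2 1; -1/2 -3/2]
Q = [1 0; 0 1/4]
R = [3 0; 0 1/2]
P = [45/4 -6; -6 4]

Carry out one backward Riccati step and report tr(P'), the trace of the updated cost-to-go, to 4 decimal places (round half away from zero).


BᵀP = [25.5000 -14.0000; 20.2500 -12.0000]
S = R + BᵀPB = [3 0; 0 1/2] + [58.0000 46.5000; 46.5000 38.2500] = [61.0000 46.5000; 46.5000 38.7500]
BᵀPA = [37.0000 -69.5000; 28.5000 -54.7500]
K = S⁻¹·BᵀPA = [0.5385 -0.7308; 0.0893 -0.5360]
A−BK = [0.8337 -1.0025; 1.4032 -1.6694]
AᵀP(A−BK) = [2.5310 -3.1861; -3.1861 4.1166]
P' = Q + AᵀP(A−BK) = [3.5310 -3.1861; -3.1861 4.3666]
tr(P') = 7.8976

7.8976


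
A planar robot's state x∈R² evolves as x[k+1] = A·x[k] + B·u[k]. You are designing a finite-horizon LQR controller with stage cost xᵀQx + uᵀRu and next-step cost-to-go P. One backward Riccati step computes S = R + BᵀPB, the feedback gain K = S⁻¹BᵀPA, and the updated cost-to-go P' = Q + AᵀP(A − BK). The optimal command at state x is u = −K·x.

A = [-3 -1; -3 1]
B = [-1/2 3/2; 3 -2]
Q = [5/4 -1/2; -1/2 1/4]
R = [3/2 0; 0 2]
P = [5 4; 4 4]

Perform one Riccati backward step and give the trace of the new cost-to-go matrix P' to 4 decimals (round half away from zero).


20.6572

BᵀP = [9.5000 10.0000; -0.5000 -2.0000]
S = R + BᵀPB = [3/2 0; 0 2] + [25.2500 -5.7500; -5.7500 3.2500] = [26.7500 -5.7500; -5.7500 5.2500]
BᵀPA = [-58.5000 0.5000; 7.5000 -1.5000]
K = S⁻¹·BᵀPA = [-2.4587 -0.0559; -1.2643 -0.3469]
A−BK = [-2.3329 -0.5076; 1.8475 0.4738]
AᵀP(A−BK) = [18.6496 2.3329; 2.3329 0.5076]
P' = Q + AᵀP(A−BK) = [19.8996 1.8329; 1.8329 0.7576]
tr(P') = 20.6572


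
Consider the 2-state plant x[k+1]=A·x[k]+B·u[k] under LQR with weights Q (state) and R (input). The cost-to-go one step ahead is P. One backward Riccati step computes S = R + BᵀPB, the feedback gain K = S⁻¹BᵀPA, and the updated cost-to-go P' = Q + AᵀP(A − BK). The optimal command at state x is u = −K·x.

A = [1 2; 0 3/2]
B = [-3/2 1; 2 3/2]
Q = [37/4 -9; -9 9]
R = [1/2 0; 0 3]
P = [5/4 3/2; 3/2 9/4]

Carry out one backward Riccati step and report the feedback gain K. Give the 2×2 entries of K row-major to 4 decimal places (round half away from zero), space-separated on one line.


BᵀP = [1.1250 2.2500; 3.5000 4.8750]
S = R + BᵀPB = [1/2 0; 0 3] + [2.8125 4.5000; 4.5000 10.8125] = [3.3125 4.5000; 4.5000 13.8125]
BᵀPA = [1.1250 5.6250; 3.5000 14.3125]
K = S⁻¹·BᵀPA = [-0.0083 0.5211; 0.2561 0.8664]
A−BK = [0.7315 1.9151; -0.3676 -0.8418]
AᵀP(A−BK) = [0.3630 1.1313; 1.1313 3.7306]
P' = Q + AᵀP(A−BK) = [9.6130 -7.8687; -7.8687 12.7306]
tr(P') = 22.3436

-0.0083 0.5211 0.2561 0.8664


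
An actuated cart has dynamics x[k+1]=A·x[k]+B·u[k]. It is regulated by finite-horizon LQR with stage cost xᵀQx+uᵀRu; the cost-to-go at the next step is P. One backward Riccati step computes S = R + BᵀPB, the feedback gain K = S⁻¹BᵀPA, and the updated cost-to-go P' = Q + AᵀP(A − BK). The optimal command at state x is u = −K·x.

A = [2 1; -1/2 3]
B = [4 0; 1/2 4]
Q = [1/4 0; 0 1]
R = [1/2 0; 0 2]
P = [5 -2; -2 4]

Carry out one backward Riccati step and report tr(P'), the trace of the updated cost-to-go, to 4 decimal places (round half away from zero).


BᵀP = [19.0000 -6.0000; -8.0000 16.0000]
S = R + BᵀPB = [1/2 0; 0 2] + [73.0000 -24.0000; -24.0000 64.0000] = [73.5000 -24.0000; -24.0000 66.0000]
BᵀPA = [41.0000 1.0000; -24.0000 40.0000]
K = S⁻¹·BᵀPA = [0.4982 0.2400; -0.1825 0.6933]
A−BK = [0.0070 0.0400; -0.0193 0.1067]
AᵀP(A−BK) = [0.1930 -0.2000; -0.2000 1.0267]
P' = Q + AᵀP(A−BK) = [0.4430 -0.2000; -0.2000 2.0267]
tr(P') = 2.4696

2.4696


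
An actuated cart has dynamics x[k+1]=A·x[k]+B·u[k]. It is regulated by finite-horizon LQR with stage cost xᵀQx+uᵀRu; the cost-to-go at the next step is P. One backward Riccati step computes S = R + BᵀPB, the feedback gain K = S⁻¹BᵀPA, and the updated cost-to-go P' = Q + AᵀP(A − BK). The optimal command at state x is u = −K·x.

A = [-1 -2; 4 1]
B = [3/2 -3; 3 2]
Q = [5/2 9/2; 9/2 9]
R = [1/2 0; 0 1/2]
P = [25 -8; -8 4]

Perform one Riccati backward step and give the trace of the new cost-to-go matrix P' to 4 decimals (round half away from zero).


12.3131

BᵀP = [13.5000 0.0000; -91.0000 32.0000]
S = R + BᵀPB = [1/2 0; 0 1/2] + [20.2500 -40.5000; -40.5000 337.0000] = [20.7500 -40.5000; -40.5000 337.5000]
BᵀPA = [-13.5000 -27.0000; 219.0000 214.0000]
K = S⁻¹·BᵀPA = [0.8043 -0.0831; 0.7454 0.6241]
A−BK = [0.0298 -0.0031; 0.0964 0.0010]
AᵀP(A−BK) = [0.6146 0.1994; 0.1994 0.1985]
P' = Q + AᵀP(A−BK) = [3.1146 4.6994; 4.6994 9.1985]
tr(P') = 12.3131


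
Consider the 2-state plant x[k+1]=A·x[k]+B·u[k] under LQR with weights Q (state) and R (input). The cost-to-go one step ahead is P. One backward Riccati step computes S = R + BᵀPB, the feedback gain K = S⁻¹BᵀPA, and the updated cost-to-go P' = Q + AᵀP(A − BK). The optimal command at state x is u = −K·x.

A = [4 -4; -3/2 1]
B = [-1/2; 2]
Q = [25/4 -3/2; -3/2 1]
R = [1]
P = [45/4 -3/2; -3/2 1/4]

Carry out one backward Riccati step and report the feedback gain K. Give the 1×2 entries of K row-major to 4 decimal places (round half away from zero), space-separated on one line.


-4.6560 4.5760

BᵀP = [-8.6250 1.2500]
S = R + BᵀPB = [1] + [6.8125] = [7.8125]
BᵀPA = [-36.3750 35.7500]
K = S⁻¹·BᵀPA = [-4.6560 4.5760]
A−BK = [1.6720 -1.7120; 7.8120 -8.1520]
AᵀP(A−BK) = [29.2005 -28.9230; -28.9230 28.6580]
P' = Q + AᵀP(A−BK) = [35.4505 -30.4230; -30.4230 29.6580]
tr(P') = 65.1085


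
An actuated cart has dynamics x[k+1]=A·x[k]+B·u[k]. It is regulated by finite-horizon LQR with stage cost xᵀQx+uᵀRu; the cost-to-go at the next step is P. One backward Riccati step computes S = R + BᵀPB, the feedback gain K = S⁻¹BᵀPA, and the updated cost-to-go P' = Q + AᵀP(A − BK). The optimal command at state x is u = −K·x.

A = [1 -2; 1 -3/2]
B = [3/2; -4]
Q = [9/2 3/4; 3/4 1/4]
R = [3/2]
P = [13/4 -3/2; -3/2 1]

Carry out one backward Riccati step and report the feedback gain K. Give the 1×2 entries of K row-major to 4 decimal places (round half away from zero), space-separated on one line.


0.1080 -0.2891

BᵀP = [10.8750 -6.2500]
S = R + BᵀPB = [3/2] + [41.3125] = [42.8125]
BᵀPA = [4.6250 -12.3750]
K = S⁻¹·BᵀPA = [0.1080 -0.2891]
A−BK = [0.8380 -1.5664; 1.4321 -2.6562]
AᵀP(A−BK) = [0.7504 -1.4131; -1.4131 2.6730]
P' = Q + AᵀP(A−BK) = [5.2504 -0.6631; -0.6631 2.9230]
tr(P') = 8.1734


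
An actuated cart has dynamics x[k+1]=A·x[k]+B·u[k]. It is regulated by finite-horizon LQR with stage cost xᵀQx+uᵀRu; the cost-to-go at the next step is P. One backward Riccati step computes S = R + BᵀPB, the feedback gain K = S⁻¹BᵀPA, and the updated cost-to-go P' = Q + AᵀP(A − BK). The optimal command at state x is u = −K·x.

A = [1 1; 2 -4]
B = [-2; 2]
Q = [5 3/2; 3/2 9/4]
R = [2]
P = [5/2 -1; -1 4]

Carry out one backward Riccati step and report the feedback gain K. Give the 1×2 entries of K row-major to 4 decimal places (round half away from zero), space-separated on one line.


0.3611 -1.3056

BᵀP = [-7.0000 10.0000]
S = R + BᵀPB = [2] + [34.0000] = [36.0000]
BᵀPA = [13.0000 -47.0000]
K = S⁻¹·BᵀPA = [0.3611 -1.3056]
A−BK = [1.7222 -1.6111; 1.2778 -1.3889]
AᵀP(A−BK) = [9.8056 -10.5278; -10.5278 13.1389]
P' = Q + AᵀP(A−BK) = [14.8056 -9.0278; -9.0278 15.3889]
tr(P') = 30.1944


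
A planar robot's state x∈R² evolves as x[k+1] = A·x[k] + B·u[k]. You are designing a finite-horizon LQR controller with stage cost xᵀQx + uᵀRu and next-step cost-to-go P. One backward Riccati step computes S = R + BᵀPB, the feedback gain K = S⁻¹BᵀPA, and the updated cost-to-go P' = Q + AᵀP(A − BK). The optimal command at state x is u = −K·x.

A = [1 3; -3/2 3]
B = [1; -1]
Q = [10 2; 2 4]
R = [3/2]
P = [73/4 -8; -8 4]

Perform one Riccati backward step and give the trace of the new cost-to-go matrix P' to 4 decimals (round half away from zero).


26.2642

BᵀP = [26.2500 -12.0000]
S = R + BᵀPB = [3/2] + [38.2500] = [39.7500]
BᵀPA = [44.2500 42.7500]
K = S⁻¹·BᵀPA = [1.1132 1.0755]
A−BK = [-0.1132 1.9245; -0.3868 4.0755]
AᵀP(A−BK) = [1.9906 1.1604; 1.1604 10.2736]
P' = Q + AᵀP(A−BK) = [11.9906 3.1604; 3.1604 14.2736]
tr(P') = 26.2642


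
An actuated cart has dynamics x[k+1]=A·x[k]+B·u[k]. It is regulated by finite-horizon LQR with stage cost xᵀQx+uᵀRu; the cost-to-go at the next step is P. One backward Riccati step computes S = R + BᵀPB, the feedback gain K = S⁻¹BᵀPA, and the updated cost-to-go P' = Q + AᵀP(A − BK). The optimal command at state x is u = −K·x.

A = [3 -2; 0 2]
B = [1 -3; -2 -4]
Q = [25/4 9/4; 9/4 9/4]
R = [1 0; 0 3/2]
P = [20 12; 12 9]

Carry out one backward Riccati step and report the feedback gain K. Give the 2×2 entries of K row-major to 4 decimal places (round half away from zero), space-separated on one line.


BᵀP = [-4.0000 -6.0000; -108.0000 -72.0000]
S = R + BᵀPB = [1 0; 0 3/2] + [8.0000 36.0000; 36.0000 612.0000] = [9.0000 36.0000; 36.0000 613.5000]
BᵀPA = [-12.0000 -4.0000; -324.0000 72.0000]
K = S⁻¹·BᵀPA = [1.0181 -1.1942; -0.5879 0.1874]
A−BK = [0.2183 -0.2435; -0.3152 0.3614]
AᵀP(A−BK) = [1.7508 -1.6017; -1.6017 1.7281]
P' = Q + AᵀP(A−BK) = [8.0008 0.6483; 0.6483 3.9781]
tr(P') = 11.9789

1.0181 -1.1942 -0.5879 0.1874


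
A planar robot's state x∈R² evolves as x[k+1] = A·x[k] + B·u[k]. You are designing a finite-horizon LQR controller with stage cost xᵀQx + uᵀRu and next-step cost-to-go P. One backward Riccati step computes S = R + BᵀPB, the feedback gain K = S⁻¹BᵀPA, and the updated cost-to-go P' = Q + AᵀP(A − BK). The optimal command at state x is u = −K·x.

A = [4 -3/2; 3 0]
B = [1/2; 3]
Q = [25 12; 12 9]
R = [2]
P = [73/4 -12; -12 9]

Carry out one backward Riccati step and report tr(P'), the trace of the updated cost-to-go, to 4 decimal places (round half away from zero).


BᵀP = [-26.8750 21.0000]
S = R + BᵀPB = [2] + [49.5625] = [51.5625]
BᵀPA = [-44.5000 40.3125]
K = S⁻¹·BᵀPA = [-0.8630 0.7818]
A−BK = [4.4315 -1.8909; 5.5891 -2.3455]
AᵀP(A−BK) = [46.5952 -20.7091; -20.7091 9.5455]
P' = Q + AᵀP(A−BK) = [71.5952 -8.7091; -8.7091 18.5455]
tr(P') = 90.1406

90.1406


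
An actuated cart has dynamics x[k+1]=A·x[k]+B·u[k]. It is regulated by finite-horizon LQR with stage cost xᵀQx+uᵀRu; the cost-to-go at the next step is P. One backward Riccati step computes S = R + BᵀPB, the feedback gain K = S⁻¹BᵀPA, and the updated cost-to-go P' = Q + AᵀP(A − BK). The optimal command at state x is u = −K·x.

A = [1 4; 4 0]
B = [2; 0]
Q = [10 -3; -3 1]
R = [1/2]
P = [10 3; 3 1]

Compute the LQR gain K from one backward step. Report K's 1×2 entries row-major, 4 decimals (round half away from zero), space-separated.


BᵀP = [20.0000 6.0000]
S = R + BᵀPB = [1/2] + [40.0000] = [40.5000]
BᵀPA = [44.0000 80.0000]
K = S⁻¹·BᵀPA = [1.0864 1.9753]
A−BK = [-1.1728 0.0494; 4.0000 0.0000]
AᵀP(A−BK) = [2.1975 1.0864; 1.0864 1.9753]
P' = Q + AᵀP(A−BK) = [12.1975 -1.9136; -1.9136 2.9753]
tr(P') = 15.1728

1.0864 1.9753


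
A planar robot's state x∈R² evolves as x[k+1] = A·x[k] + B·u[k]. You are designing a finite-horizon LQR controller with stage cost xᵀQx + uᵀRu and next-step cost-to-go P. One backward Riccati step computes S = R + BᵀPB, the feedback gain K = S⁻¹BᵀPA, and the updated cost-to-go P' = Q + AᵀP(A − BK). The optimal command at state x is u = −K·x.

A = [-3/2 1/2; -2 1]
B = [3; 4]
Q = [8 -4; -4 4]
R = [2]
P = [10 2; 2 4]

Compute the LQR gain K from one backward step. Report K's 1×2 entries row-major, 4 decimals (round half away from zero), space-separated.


-0.4951 0.2010

BᵀP = [38.0000 22.0000]
S = R + BᵀPB = [2] + [202.0000] = [204.0000]
BᵀPA = [-101.0000 41.0000]
K = S⁻¹·BᵀPA = [-0.4951 0.2010]
A−BK = [-0.0147 -0.1029; -0.0196 0.1961]
AᵀP(A−BK) = [0.4951 -0.2010; -0.2010 0.2598]
P' = Q + AᵀP(A−BK) = [8.4951 -4.2010; -4.2010 4.2598]
tr(P') = 12.7549


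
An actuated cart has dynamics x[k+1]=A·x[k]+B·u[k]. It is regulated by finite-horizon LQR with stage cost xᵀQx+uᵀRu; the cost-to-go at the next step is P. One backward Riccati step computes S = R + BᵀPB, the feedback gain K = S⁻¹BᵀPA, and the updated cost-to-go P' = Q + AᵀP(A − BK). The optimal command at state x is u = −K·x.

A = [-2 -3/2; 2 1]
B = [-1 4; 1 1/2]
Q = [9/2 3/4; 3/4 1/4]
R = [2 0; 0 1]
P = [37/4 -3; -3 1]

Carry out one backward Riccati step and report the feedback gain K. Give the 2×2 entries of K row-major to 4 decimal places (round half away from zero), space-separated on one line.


0.1441 0.0937 -0.6355 -0.4397

BᵀP = [-12.2500 4.0000; 35.5000 -11.5000]
S = R + BᵀPB = [2 0; 0 1] + [16.2500 -47.0000; -47.0000 136.2500] = [18.2500 -47.0000; -47.0000 137.2500]
BᵀPA = [32.5000 22.3750; -94.0000 -64.7500]
K = S⁻¹·BᵀPA = [0.1441 0.0937; -0.6355 -0.4397]
A−BK = [0.6862 0.3524; 2.1737 1.1261]
AᵀP(A−BK) = [0.5764 0.3748; 0.3748 0.2467]
P' = Q + AᵀP(A−BK) = [5.0764 1.1248; 1.1248 0.4967]
tr(P') = 5.5731


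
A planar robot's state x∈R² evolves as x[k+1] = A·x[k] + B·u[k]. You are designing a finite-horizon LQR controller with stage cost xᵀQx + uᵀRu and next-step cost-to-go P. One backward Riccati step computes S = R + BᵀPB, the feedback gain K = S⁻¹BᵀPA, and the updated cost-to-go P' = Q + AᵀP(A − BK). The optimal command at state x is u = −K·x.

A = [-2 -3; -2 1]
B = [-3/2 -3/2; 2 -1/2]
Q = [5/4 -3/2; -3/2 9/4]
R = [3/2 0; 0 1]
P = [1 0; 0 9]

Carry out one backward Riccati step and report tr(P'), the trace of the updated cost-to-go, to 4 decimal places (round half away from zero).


8.6181

BᵀP = [-1.5000 18.0000; -1.5000 -4.5000]
S = R + BᵀPB = [3/2 0; 0 1] + [38.2500 -6.7500; -6.7500 4.5000] = [39.7500 -6.7500; -6.7500 5.5000]
BᵀPA = [-33.0000 22.5000; 12.0000 0.0000]
K = S⁻¹·BᵀPA = [-0.5807 0.7151; 1.4691 0.8776]
A−BK = [-0.6674 -0.6111; -0.1040 0.0087]
AᵀP(A−BK) = [3.2069 1.0661; 1.0661 1.9112]
P' = Q + AᵀP(A−BK) = [4.4569 -0.4339; -0.4339 4.1612]
tr(P') = 8.6181


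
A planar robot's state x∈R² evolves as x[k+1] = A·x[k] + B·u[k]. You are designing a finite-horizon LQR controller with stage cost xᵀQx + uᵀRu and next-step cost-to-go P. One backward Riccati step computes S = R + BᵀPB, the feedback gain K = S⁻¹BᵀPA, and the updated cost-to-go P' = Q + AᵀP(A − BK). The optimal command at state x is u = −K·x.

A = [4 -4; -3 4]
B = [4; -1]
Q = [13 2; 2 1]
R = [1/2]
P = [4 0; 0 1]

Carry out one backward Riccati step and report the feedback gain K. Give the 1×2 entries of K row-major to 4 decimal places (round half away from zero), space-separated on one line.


1.0229 -1.0382

BᵀP = [16.0000 -1.0000]
S = R + BᵀPB = [1/2] + [65.0000] = [65.5000]
BᵀPA = [67.0000 -68.0000]
K = S⁻¹·BᵀPA = [1.0229 -1.0382]
A−BK = [-0.0916 0.1527; -1.9771 2.9618]
AᵀP(A−BK) = [4.4656 -6.4427; -6.4427 9.4046]
P' = Q + AᵀP(A−BK) = [17.4656 -4.4427; -4.4427 10.4046]
tr(P') = 27.8702


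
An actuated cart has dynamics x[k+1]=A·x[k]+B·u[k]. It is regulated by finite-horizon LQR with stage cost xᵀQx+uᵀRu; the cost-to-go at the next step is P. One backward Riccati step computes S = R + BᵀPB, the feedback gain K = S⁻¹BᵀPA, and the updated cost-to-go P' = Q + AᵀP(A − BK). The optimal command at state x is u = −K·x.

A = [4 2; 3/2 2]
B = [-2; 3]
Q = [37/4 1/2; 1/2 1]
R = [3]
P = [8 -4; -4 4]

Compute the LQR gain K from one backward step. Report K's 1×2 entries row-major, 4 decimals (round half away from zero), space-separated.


BᵀP = [-28.0000 20.0000]
S = R + BᵀPB = [3] + [116.0000] = [119.0000]
BᵀPA = [-82.0000 -16.0000]
K = S⁻¹·BᵀPA = [-0.6891 -0.1345]
A−BK = [2.6218 1.7311; 3.5672 2.4034]
AᵀP(A−BK) = [32.4958 20.9748; 20.9748 13.8487]
P' = Q + AᵀP(A−BK) = [41.7458 21.4748; 21.4748 14.8487]
tr(P') = 56.5945

-0.6891 -0.1345


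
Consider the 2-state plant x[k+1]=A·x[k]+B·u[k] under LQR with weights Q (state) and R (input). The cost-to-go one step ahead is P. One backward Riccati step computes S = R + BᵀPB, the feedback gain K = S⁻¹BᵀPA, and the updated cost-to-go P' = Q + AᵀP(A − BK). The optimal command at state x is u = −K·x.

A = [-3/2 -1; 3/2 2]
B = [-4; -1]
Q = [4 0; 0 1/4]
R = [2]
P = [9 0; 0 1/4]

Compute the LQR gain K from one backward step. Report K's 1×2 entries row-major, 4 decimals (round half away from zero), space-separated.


BᵀP = [-36.0000 -0.2500]
S = R + BᵀPB = [2] + [144.2500] = [146.2500]
BᵀPA = [53.6250 35.5000]
K = S⁻¹·BᵀPA = [0.3667 0.2427]
A−BK = [-0.0333 -0.0291; 1.8667 2.2427]
AᵀP(A−BK) = [1.1500 1.2333; 1.2333 1.3829]
P' = Q + AᵀP(A−BK) = [5.1500 1.2333; 1.2333 1.6329]
tr(P') = 6.7829

0.3667 0.2427


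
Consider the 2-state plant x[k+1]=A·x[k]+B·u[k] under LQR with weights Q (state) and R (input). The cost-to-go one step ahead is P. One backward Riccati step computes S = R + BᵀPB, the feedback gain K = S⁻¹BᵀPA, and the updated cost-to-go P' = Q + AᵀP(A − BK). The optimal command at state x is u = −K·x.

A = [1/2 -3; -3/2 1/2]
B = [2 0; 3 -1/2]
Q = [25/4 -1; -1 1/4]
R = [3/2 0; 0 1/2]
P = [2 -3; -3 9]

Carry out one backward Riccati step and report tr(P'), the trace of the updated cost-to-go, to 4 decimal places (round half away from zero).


BᵀP = [-5.0000 21.0000; 1.5000 -4.5000]
S = R + BᵀPB = [3/2 0; 0 1/2] + [53.0000 -10.5000; -10.5000 2.2500] = [54.5000 -10.5000; -10.5000 2.7500]
BᵀPA = [-34.0000 25.5000; 7.5000 -6.7500]
K = S⁻¹·BᵀPA = [-0.3722 -0.0189; 1.3060 -2.5268]
A−BK = [1.2445 -2.9621; 0.2697 -0.7066]
AᵀP(A−BK) = [2.7989 -5.6924; -5.6924 12.6767]
P' = Q + AᵀP(A−BK) = [9.0489 -6.6924; -6.6924 12.9267]
tr(P') = 21.9756

21.9756


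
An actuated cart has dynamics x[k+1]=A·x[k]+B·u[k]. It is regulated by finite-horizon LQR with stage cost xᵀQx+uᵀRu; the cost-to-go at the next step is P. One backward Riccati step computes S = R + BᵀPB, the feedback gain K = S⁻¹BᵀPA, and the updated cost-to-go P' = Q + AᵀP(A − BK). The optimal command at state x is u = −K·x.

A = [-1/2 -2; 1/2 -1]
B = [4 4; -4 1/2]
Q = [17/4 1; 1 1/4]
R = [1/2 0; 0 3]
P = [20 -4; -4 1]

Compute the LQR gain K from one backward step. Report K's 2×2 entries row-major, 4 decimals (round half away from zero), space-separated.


-0.1182 -0.1056 -0.0082 -0.3288

BᵀP = [96.0000 -20.0000; 78.0000 -15.5000]
S = R + BᵀPB = [1/2 0; 0 3] + [464.0000 374.0000; 374.0000 304.2500] = [464.5000 374.0000; 374.0000 307.2500]
BᵀPA = [-58.0000 -172.0000; -46.7500 -140.5000]
K = S⁻¹·BᵀPA = [-0.1182 -0.1056; -0.0082 -0.3288]
A−BK = [0.0059 -0.2626; 0.0311 -1.2579]
AᵀP(A−BK) = [0.0074 0.0066; 0.0066 0.6487]
P' = Q + AᵀP(A−BK) = [4.2574 1.0066; 1.0066 0.8987]
tr(P') = 5.1561


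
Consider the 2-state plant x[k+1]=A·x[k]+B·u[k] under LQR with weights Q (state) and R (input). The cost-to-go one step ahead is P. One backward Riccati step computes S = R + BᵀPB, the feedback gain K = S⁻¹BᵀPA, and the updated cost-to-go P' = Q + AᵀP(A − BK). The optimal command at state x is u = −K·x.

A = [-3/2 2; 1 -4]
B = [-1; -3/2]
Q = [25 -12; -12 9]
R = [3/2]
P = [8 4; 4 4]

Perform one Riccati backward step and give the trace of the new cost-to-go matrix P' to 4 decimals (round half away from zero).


BᵀP = [-14.0000 -10.0000]
S = R + BᵀPB = [3/2] + [29.0000] = [30.5000]
BᵀPA = [11.0000 12.0000]
K = S⁻¹·BᵀPA = [0.3607 0.3934]
A−BK = [-1.1393 2.3934; 1.5410 -3.4098]
AᵀP(A−BK) = [6.0328 -12.3279; -12.3279 27.2787]
P' = Q + AᵀP(A−BK) = [31.0328 -24.3279; -24.3279 36.2787]
tr(P') = 67.3115

67.3115


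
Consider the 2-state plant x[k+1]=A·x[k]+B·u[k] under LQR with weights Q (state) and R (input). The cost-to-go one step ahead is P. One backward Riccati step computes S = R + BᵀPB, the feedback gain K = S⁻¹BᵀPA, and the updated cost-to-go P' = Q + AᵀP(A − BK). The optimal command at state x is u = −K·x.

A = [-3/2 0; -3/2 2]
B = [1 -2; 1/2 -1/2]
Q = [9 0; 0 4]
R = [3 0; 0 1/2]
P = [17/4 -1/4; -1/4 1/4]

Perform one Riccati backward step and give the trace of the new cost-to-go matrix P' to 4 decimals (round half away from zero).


BᵀP = [4.1250 -0.1250; -8.3750 0.3750]
S = R + BᵀPB = [3 0; 0 1/2] + [4.0625 -8.1875; -8.1875 16.5625] = [7.0625 -8.1875; -8.1875 17.0625]
BᵀPA = [-6.0000 -0.2500; 12.0000 0.7500]
K = S⁻¹·BᵀPA = [-0.0771 0.0351; 0.6663 0.0608]
A−BK = [-0.0903 0.0865; -1.1283 2.0129]
AᵀP(A−BK) = [0.5418 -0.5190; -0.5190 0.9632]
P' = Q + AᵀP(A−BK) = [9.5418 -0.5190; -0.5190 4.9632]
tr(P') = 14.5050

14.5050


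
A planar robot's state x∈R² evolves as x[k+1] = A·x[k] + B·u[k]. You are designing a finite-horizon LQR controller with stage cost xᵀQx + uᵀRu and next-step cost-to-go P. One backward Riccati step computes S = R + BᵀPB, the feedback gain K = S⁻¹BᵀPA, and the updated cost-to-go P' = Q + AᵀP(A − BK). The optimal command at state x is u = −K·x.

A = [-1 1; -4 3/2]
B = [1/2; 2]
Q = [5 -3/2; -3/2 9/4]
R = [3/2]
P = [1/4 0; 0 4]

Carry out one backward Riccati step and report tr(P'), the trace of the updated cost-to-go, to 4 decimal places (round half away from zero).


13.6165

BᵀP = [0.1250 8.0000]
S = R + BᵀPB = [3/2] + [16.0625] = [17.5625]
BᵀPA = [-32.1250 12.1250]
K = S⁻¹·BᵀPA = [-1.8292 0.6904]
A−BK = [-0.0854 0.6548; -0.3416 0.1192]
AᵀP(A−BK) = [5.4875 -2.0712; -2.0712 0.8790]
P' = Q + AᵀP(A−BK) = [10.4875 -3.5712; -3.5712 3.1290]
tr(P') = 13.6165


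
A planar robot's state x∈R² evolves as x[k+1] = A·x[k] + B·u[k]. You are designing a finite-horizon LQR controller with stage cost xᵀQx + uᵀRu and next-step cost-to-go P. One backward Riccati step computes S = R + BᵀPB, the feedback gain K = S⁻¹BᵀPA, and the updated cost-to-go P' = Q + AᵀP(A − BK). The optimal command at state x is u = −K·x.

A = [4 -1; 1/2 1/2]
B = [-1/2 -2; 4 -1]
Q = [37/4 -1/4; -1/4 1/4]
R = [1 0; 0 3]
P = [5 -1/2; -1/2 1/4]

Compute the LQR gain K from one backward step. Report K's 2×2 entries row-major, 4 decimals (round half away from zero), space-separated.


BᵀP = [-4.5000 1.2500; -9.5000 0.7500]
S = R + BᵀPB = [1 0; 0 3] + [7.2500 7.7500; 7.7500 18.2500] = [8.2500 7.7500; 7.7500 21.2500]
BᵀPA = [-17.3750 5.1250; -37.6250 9.8750]
K = S⁻¹·BᵀPA = [-0.6735 0.2809; -1.5249 0.3623]
A−BK = [0.6133 -0.1350; 1.6692 -0.2614]
AᵀP(A−BK) = [8.9837 -2.1768; -2.1768 0.5456]
P' = Q + AᵀP(A−BK) = [18.2337 -2.4268; -2.4268 0.7956]
tr(P') = 19.0293

-0.6735 0.2809 -1.5249 0.3623


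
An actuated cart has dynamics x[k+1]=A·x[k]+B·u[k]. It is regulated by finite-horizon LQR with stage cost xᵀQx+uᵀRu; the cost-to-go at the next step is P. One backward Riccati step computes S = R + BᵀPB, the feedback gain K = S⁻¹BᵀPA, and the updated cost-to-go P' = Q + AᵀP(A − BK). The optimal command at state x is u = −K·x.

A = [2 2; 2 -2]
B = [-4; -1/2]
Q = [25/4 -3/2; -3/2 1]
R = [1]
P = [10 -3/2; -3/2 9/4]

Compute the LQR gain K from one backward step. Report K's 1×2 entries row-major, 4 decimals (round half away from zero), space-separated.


-0.4419 -0.5673

BᵀP = [-39.2500 4.8750]
S = R + BᵀPB = [1] + [154.5625] = [155.5625]
BᵀPA = [-68.7500 -88.2500]
K = S⁻¹·BᵀPA = [-0.4419 -0.5673]
A−BK = [0.2322 -0.2692; 1.7790 -2.2836]
AᵀP(A−BK) = [6.6163 -8.0016; -8.0016 10.9361]
P' = Q + AᵀP(A−BK) = [12.8663 -9.5016; -9.5016 11.9361]
tr(P') = 24.8024


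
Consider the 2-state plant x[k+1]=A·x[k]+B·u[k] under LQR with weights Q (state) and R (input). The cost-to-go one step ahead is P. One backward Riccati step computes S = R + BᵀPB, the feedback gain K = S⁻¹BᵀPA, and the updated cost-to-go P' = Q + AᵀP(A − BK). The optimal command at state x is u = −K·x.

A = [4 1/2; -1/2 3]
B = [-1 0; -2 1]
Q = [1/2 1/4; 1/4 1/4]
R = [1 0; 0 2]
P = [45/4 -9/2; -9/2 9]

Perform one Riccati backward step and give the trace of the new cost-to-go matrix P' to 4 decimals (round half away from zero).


95.1678

BᵀP = [-2.2500 -13.5000; -4.5000 9.0000]
S = R + BᵀPB = [1 0; 0 2] + [29.2500 -13.5000; -13.5000 9.0000] = [30.2500 -13.5000; -13.5000 11.0000]
BᵀPA = [-2.2500 -41.6250; -22.5000 24.7500]
K = S⁻¹·BᵀPA = [-2.1827 -0.8223; -4.7243 1.2409]
A−BK = [1.8173 -0.3223; -0.1412 0.1146]
AᵀP(A−BK) = [89.0432 -17.8056; -17.8056 5.3746]
P' = Q + AᵀP(A−BK) = [89.5432 -17.5556; -17.5556 5.6246]
tr(P') = 95.1678


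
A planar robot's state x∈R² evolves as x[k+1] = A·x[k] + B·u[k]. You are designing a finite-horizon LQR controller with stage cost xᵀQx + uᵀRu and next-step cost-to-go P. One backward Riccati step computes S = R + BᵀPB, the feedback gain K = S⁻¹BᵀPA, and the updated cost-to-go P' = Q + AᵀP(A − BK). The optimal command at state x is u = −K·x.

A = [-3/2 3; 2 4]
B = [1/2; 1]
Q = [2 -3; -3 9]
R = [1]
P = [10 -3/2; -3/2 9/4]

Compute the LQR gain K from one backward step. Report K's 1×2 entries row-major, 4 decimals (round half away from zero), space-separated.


BᵀP = [3.5000 1.5000]
S = R + BᵀPB = [1] + [3.2500] = [4.2500]
BᵀPA = [-2.2500 16.5000]
K = S⁻¹·BᵀPA = [-0.5294 3.8824]
A−BK = [-1.2353 1.0588; 2.5294 0.1176]
AᵀP(A−BK) = [39.3088 -18.2647; -18.2647 25.9412]
P' = Q + AᵀP(A−BK) = [41.3088 -21.2647; -21.2647 34.9412]
tr(P') = 76.2500

-0.5294 3.8824


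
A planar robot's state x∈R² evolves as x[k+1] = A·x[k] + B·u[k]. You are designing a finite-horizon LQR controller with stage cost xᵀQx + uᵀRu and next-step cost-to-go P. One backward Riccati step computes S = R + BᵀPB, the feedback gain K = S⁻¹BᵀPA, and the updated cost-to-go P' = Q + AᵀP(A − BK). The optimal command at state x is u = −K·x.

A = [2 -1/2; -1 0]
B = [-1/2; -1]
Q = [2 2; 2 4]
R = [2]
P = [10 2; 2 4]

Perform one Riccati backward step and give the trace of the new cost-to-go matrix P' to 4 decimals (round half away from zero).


35.6190

BᵀP = [-7.0000 -5.0000]
S = R + BᵀPB = [2] + [8.5000] = [10.5000]
BᵀPA = [-9.0000 3.5000]
K = S⁻¹·BᵀPA = [-0.8571 0.3333]
A−BK = [1.5714 -0.3333; -1.8571 0.3333]
AᵀP(A−BK) = [28.2857 -6.0000; -6.0000 1.3333]
P' = Q + AᵀP(A−BK) = [30.2857 -4.0000; -4.0000 5.3333]
tr(P') = 35.6190


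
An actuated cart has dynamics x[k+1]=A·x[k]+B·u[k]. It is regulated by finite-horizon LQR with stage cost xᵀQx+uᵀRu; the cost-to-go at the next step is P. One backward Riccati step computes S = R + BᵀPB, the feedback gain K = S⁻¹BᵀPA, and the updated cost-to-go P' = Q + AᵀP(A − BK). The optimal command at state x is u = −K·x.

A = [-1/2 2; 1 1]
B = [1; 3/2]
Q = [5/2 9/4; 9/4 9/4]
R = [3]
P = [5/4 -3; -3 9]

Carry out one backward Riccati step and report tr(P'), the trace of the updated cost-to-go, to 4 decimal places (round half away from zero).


BᵀP = [-3.2500 10.5000]
S = R + BᵀPB = [3] + [12.5000] = [15.5000]
BᵀPA = [12.1250 4.0000]
K = S⁻¹·BᵀPA = [0.7823 0.2581]
A−BK = [-1.2823 1.7419; -0.1734 0.6129]
AᵀP(A−BK) = [2.8276 0.1210; 0.1210 0.9677]
P' = Q + AᵀP(A−BK) = [5.3276 2.3710; 2.3710 3.2177]
tr(P') = 8.5454

8.5454


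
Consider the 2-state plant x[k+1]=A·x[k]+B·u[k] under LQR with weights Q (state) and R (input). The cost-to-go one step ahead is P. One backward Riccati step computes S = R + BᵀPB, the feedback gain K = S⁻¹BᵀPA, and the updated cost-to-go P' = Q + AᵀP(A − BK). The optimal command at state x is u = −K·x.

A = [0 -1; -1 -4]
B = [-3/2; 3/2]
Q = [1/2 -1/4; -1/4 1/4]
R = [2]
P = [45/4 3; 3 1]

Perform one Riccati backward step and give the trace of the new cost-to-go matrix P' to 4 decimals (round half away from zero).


BᵀP = [-12.3750 -3.0000]
S = R + BᵀPB = [2] + [14.0625] = [16.0625]
BᵀPA = [3.0000 24.3750]
K = S⁻¹·BᵀPA = [0.1868 1.5175]
A−BK = [0.2802 1.2763; -1.2802 -6.2763]
AᵀP(A−BK) = [0.4397 2.4475; 2.4475 14.2607]
P' = Q + AᵀP(A−BK) = [0.9397 2.1975; 2.1975 14.5107]
tr(P') = 15.4504

15.4504


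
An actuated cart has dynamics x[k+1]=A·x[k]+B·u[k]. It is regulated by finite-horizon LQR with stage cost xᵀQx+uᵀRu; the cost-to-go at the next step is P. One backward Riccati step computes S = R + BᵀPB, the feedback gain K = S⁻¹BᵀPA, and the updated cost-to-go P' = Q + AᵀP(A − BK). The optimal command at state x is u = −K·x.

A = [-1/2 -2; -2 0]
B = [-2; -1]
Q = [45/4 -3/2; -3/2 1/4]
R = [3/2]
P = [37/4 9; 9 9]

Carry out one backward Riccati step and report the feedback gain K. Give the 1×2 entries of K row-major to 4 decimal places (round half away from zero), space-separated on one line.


0.8114 0.6587

BᵀP = [-27.5000 -27.0000]
S = R + BᵀPB = [3/2] + [82.0000] = [83.5000]
BᵀPA = [67.7500 55.0000]
K = S⁻¹·BᵀPA = [0.8114 0.6587]
A−BK = [1.1228 -0.6826; -1.1886 0.6587]
AᵀP(A−BK) = [1.3417 0.6243; 0.6243 0.7725]
P' = Q + AᵀP(A−BK) = [12.5917 -0.8757; -0.8757 1.0225]
tr(P') = 13.6141
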